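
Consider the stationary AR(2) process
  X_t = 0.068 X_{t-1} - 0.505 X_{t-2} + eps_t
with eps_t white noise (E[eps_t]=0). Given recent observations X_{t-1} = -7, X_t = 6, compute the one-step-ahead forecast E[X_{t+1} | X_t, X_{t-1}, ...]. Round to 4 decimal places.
E[X_{t+1} \mid \mathcal F_t] = 3.9430

For an AR(p) model X_t = c + sum_i phi_i X_{t-i} + eps_t, the
one-step-ahead conditional mean is
  E[X_{t+1} | X_t, ...] = c + sum_i phi_i X_{t+1-i}.
Substitute known values:
  E[X_{t+1} | ...] = (0.068) * (6) + (-0.505) * (-7)
                   = 3.9430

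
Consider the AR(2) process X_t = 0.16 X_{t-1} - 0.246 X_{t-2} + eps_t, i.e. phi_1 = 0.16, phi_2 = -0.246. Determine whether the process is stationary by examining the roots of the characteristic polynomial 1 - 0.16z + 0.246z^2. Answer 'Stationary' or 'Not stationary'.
\text{Stationary}

The AR(p) characteristic polynomial is P(z) = 1 - 0.16z + 0.246z^2.
Stationarity requires all roots to lie outside the unit circle, i.e. |z| > 1 for every root.
Set 1 + (-0.16) z + (0.246) z^2 = 0, i.e. a z^2 + b z + c = 0 with a = 0.246, b = -0.16, c = 1.
Discriminant D = b^2 - 4ac = (-0.16)^2 - 4*(0.246)*1 = 0.0256 - (0.984) = -0.9584.
D < 0, so the roots are the complex-conjugate pair z = (-b +/- i sqrt(-D)) / (2a) = 0.3252 +/- 1.9898i.
For a conjugate pair |z|^2 = z * conj(z) = (product of roots) = c/a = 1/(0.246) = 4.065041, so |z| = sqrt(4.065041) = 2.0162 for both roots.
Moduli of all roots: 2.0162, 2.0162.
All moduli strictly greater than 1? Yes.
Verdict: Stationary.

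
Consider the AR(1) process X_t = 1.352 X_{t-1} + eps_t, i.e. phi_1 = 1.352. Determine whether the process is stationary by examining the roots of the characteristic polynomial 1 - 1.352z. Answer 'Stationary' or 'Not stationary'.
\text{Not stationary}

The AR(p) characteristic polynomial is P(z) = 1 - 1.352z.
Stationarity requires all roots to lie outside the unit circle, i.e. |z| > 1 for every root.
This is linear in z: 1 + (-1.352) z = 0  =>  z = -1/(-1.352) = 0.739645,  |z| = 0.739645.
Moduli of all roots: 0.7396.
All moduli strictly greater than 1? No.
Verdict: Not stationary.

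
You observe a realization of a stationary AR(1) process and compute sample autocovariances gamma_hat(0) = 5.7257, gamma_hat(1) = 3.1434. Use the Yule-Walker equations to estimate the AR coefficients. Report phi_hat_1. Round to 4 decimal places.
\hat\phi_{1} = 0.5490

The Yule-Walker equations for an AR(p) process read, in matrix form,
  Gamma_p phi = r_p,   with   (Gamma_p)_{ij} = gamma(|i - j|),
                       (r_p)_i = gamma(i),   i,j = 1..p.
Substitute the sample gammas (Toeplitz matrix and right-hand side of size 1):
  Gamma_p = [[5.7257]]
  r_p     = [3.1434]
With p = 1 this is the single equation gamma(0) phi_1 = gamma(1):
  phi_hat_1 = gamma(1) / gamma(0) = 3.1434 / 5.7257 = 0.5490.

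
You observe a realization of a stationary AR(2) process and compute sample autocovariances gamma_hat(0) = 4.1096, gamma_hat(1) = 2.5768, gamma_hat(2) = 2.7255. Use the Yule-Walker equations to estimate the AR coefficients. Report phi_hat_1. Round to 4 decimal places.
\hat\phi_{1} = 0.3480

The Yule-Walker equations for an AR(p) process read, in matrix form,
  Gamma_p phi = r_p,   with   (Gamma_p)_{ij} = gamma(|i - j|),
                       (r_p)_i = gamma(i),   i,j = 1..p.
Substitute the sample gammas (Toeplitz matrix and right-hand side of size 2):
  Gamma_p = [[4.1096, 2.5768], [2.5768, 4.1096]]
  r_p     = [2.5768, 2.7255]
Written out:
  4.1096 phi_1 + 2.5768 phi_2 = 2.5768
  2.5768 phi_1 + 4.1096 phi_2 = 2.7255
Solve by Cramer's rule:
  det = gamma(0)^2 - gamma(1)^2 = (4.1096)^2 - (2.5768)^2 = 16.88881216 - 6.63989824 = 10.24891392
  phi_hat_1 = [gamma(1) gamma(0) - gamma(1) gamma(2)] / det = [(2.5768)(4.1096) - (2.5768)(2.7255)] / 10.24891392 = 3.56654888 / 10.24891392 = 0.348
  phi_hat_2 = [gamma(0) gamma(2) - gamma(1)^2] / det = [(4.1096)(2.7255) - (2.5768)^2] / 10.24891392 = 4.56081656 / 10.24891392 = 0.445
So phi_hat = [0.3480, 0.4450].
Therefore phi_hat_1 = 0.3480.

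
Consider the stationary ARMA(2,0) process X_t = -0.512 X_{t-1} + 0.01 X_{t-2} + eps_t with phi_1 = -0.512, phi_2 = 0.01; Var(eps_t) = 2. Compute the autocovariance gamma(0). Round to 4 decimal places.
\gamma(0) = 2.7305

Multiply the model equation by X_{t-k} and take expectations. With theta_0 = psi_0 = 1 and psi_j the MA(infinity) weights, this gives
  gamma(k) - sum_i phi_i gamma(k-i) = c_k,
  c_k = sigma^2 * sum_{j=k..q} theta_j psi_{j-k}   (c_k = 0 for k > q),
using gamma(-m) = gamma(m).
Pure AR (q = 0): c_0 = sigma^2 = 2, c_k = 0 for k >= 1.
Equations for k = 0, 1, 2 (AR order 2, c_2 = 0):
  (E0) gamma(0) = phi_1 gamma(1) + phi_2 gamma(2) + c_0
  (E1) gamma(1) = phi_1 gamma(0) + phi_2 gamma(1) + c_1
  (E2) gamma(2) = phi_1 gamma(1) + phi_2 gamma(0)
From (E1): gamma(1) = A gamma(0) + B with
  A = phi_1 / (1 - phi_2) = -0.512 / 0.99 = -0.517172,   B = c_1 / (1 - phi_2) = 0 / 0.99 = 0.
Insert (E2) into (E0): gamma(0) (1 - phi_2^2) = phi_1 (1 + phi_2) gamma(1) + c_0.
  phi_1 (1 + phi_2) = (-0.512)(1.01) = -0.51712,   1 - phi_2^2 = 0.9999.
Replace gamma(1) by A gamma(0) + B and collect gamma(0):
  gamma(0) [0.9999 - (-0.51712)(-0.517172)] = c_0 = 2
  gamma(0) * 0.73246 = 2
  gamma(0) = 2 / 0.73246 = 2.730524.
Therefore gamma(0) = 2.7305 (to 4 decimal places).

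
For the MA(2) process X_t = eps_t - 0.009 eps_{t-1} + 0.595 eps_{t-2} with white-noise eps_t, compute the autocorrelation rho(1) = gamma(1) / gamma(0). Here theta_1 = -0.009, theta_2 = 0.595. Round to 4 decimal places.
\rho(1) = -0.0106

For an MA(q) process with theta_0 = 1, the autocovariance is
  gamma(k) = sigma^2 * sum_{i=0..q-k} theta_i * theta_{i+k},
and rho(k) = gamma(k) / gamma(0). Sigma^2 cancels.
  numerator   = (1)*(-0.009) + (-0.009)*(0.595) = -0.014355.
  denominator = (1)^2 + (-0.009)^2 + (0.595)^2 = 1.354106.
  rho(1) = -0.014355 / 1.354106 = -0.0106.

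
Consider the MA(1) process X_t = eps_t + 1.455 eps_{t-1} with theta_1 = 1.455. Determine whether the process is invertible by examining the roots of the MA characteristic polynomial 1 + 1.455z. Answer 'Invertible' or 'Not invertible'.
\text{Not invertible}

The MA(q) characteristic polynomial is P(z) = 1 + 1.455z.
Invertibility requires all roots to lie outside the unit circle, i.e. |z| > 1 for every root.
This is linear in z: 1 + (1.455) z = 0  =>  z = -1/(1.455) = -0.687285,  |z| = 0.687285.
Moduli of all roots: 0.6873.
All moduli strictly greater than 1? No.
Verdict: Not invertible.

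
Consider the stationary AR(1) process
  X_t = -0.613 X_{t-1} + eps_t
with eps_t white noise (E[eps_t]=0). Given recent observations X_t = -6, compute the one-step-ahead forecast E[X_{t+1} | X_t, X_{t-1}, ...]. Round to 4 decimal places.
E[X_{t+1} \mid \mathcal F_t] = 3.6780

For an AR(p) model X_t = c + sum_i phi_i X_{t-i} + eps_t, the
one-step-ahead conditional mean is
  E[X_{t+1} | X_t, ...] = c + sum_i phi_i X_{t+1-i}.
Substitute known values:
  E[X_{t+1} | ...] = (-0.613) * (-6)
                   = 3.6780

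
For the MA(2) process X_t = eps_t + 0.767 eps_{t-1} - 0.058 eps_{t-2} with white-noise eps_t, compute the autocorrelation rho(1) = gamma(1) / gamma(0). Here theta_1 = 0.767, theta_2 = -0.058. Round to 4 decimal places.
\rho(1) = 0.4539

For an MA(q) process with theta_0 = 1, the autocovariance is
  gamma(k) = sigma^2 * sum_{i=0..q-k} theta_i * theta_{i+k},
and rho(k) = gamma(k) / gamma(0). Sigma^2 cancels.
  numerator   = (1)*(0.767) + (0.767)*(-0.058) = 0.722514.
  denominator = (1)^2 + (0.767)^2 + (-0.058)^2 = 1.591653.
  rho(1) = 0.722514 / 1.591653 = 0.4539.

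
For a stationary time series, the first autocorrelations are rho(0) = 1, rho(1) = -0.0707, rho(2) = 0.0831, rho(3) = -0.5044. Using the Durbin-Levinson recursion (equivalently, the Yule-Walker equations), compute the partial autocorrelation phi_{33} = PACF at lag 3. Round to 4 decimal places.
\phi_{33} = -0.4990

The PACF at lag k is phi_{kk}, the last component of the solution
to the Yule-Walker system G_k phi = r_k where
  (G_k)_{ij} = rho(|i - j|), (r_k)_i = rho(i), i,j = 1..k.
Equivalently, Durbin-Levinson gives phi_{kk} iteratively:
  phi_{11} = rho(1)
  phi_{kk} = [rho(k) - sum_{j=1..k-1} phi_{k-1,j} rho(k-j)]
            / [1 - sum_{j=1..k-1} phi_{k-1,j} rho(j)],
  phi_{k,j} = phi_{k-1,j} - phi_{kk} phi_{k-1,k-j},  j = 1..k-1.
Step k = 1:
  phi_11 = rho(1) = -0.0707.
Step k = 2:
  phi_22 = [rho(2) - phi_11 rho(1)] / [1 - phi_11 rho(1)] = [0.0831 - (-0.0707)(-0.0707)] / [1 - (-0.0707)(-0.0707)]
         = 0.07810151 / 0.99500151 = 0.078494.
  Update: phi_21 = phi_11 - phi_22 phi_11 = -0.0707 - (0.078494)(-0.0707) = -0.06515.
Step k = 3:
  phi_33 = [rho(3) - phi_21 rho(2) - phi_22 rho(1)] / [1 - phi_21 rho(1) - phi_22 rho(2)]
    numerator   = -0.5044 - (-0.06515)(0.0831) - (0.078494)(-0.0707) = -0.49343648
    denominator = 1 - (-0.06515)(-0.0707) - (0.078494)(0.0831) = 0.98887102
  phi_33 = -0.49343648 / 0.98887102 = -0.499.
Therefore phi_{33} = -0.4990.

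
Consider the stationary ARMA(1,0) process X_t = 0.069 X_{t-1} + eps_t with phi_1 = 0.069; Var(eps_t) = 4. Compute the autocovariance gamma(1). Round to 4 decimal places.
\gamma(1) = 0.2773

Multiply the model equation by X_{t-k} and take expectations. With theta_0 = psi_0 = 1 and psi_j the MA(infinity) weights, this gives
  gamma(k) - sum_i phi_i gamma(k-i) = c_k,
  c_k = sigma^2 * sum_{j=k..q} theta_j psi_{j-k}   (c_k = 0 for k > q),
using gamma(-m) = gamma(m).
Pure AR (q = 0): c_0 = sigma^2 = 4, c_k = 0 for k >= 1.
Equations for k = 0 and k = 1 (AR order 1):
  gamma(0) = phi_1 gamma(1) + c_0
  gamma(1) = phi_1 gamma(0) + c_1
Substituting the second into the first: gamma(0) (1 - phi_1^2) = c_0 + phi_1 c_1, so
  gamma(0) = c_0 / (1 - phi_1^2) = 4 / (1 - (0.069)^2) = 4 / 0.995239 = 4.019135.
  gamma(1) = phi_1 gamma(0) = (0.069)(4.019135) = 0.27732.
Therefore gamma(1) = 0.2773 (to 4 decimal places).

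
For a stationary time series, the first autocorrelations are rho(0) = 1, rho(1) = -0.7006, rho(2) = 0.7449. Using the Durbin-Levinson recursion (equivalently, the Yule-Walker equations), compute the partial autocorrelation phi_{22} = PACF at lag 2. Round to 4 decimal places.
\phi_{22} = 0.4990

The PACF at lag k is phi_{kk}, the last component of the solution
to the Yule-Walker system G_k phi = r_k where
  (G_k)_{ij} = rho(|i - j|), (r_k)_i = rho(i), i,j = 1..k.
Equivalently, Durbin-Levinson gives phi_{kk} iteratively:
  phi_{11} = rho(1)
  phi_{kk} = [rho(k) - sum_{j=1..k-1} phi_{k-1,j} rho(k-j)]
            / [1 - sum_{j=1..k-1} phi_{k-1,j} rho(j)],
  phi_{k,j} = phi_{k-1,j} - phi_{kk} phi_{k-1,k-j},  j = 1..k-1.
Step k = 1:
  phi_11 = rho(1) = -0.7006.
Step k = 2:
  phi_22 = [rho(2) - phi_11 rho(1)] / [1 - phi_11 rho(1)] = [0.7449 - (-0.7006)(-0.7006)] / [1 - (-0.7006)(-0.7006)]
         = 0.25405964 / 0.50915964 = 0.499.
Therefore phi_{22} = 0.4990.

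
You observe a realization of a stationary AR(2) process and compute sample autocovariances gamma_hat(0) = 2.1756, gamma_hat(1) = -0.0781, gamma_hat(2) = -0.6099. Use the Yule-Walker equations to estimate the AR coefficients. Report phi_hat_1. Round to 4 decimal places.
\hat\phi_{1} = -0.0460

The Yule-Walker equations for an AR(p) process read, in matrix form,
  Gamma_p phi = r_p,   with   (Gamma_p)_{ij} = gamma(|i - j|),
                       (r_p)_i = gamma(i),   i,j = 1..p.
Substitute the sample gammas (Toeplitz matrix and right-hand side of size 2):
  Gamma_p = [[2.1756, -0.0781], [-0.0781, 2.1756]]
  r_p     = [-0.0781, -0.6099]
Written out:
  2.1756 phi_1 - 0.0781 phi_2 = -0.0781
  -0.0781 phi_1 + 2.1756 phi_2 = -0.6099
Solve by Cramer's rule:
  det = gamma(0)^2 - gamma(1)^2 = (2.1756)^2 - (-0.0781)^2 = 4.73323536 - 0.00609961 = 4.72713575
  phi_hat_1 = [gamma(1) gamma(0) - gamma(1) gamma(2)] / det = [(-0.0781)(2.1756) - (-0.0781)(-0.6099)] / 4.72713575 = -0.21754755 / 4.72713575 = -0.046
  phi_hat_2 = [gamma(0) gamma(2) - gamma(1)^2] / det = [(2.1756)(-0.6099) - (-0.0781)^2] / 4.72713575 = -1.33299805 / 4.72713575 = -0.282
So phi_hat = [-0.0460, -0.2820].
Therefore phi_hat_1 = -0.0460.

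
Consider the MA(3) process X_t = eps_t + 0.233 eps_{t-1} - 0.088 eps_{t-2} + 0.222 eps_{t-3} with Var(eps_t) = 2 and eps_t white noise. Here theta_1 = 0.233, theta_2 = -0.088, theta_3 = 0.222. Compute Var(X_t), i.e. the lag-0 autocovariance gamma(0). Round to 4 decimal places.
\gamma(0) = 2.2226

For an MA(q) process X_t = eps_t + sum_i theta_i eps_{t-i} with
Var(eps_t) = sigma^2, the variance is
  gamma(0) = sigma^2 * (1 + sum_i theta_i^2).
  sum_i theta_i^2 = (0.233)^2 + (-0.088)^2 + (0.222)^2 = 0.054289 + 0.007744 + 0.049284 = 0.111317.
  gamma(0) = 2 * (1 + 0.111317) = 2 * 1.111317 = 2.222634, which rounds to 2.2226.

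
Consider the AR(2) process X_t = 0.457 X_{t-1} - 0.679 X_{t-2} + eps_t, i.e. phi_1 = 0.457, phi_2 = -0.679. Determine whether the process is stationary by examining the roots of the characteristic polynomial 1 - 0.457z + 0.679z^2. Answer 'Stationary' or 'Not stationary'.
\text{Stationary}

The AR(p) characteristic polynomial is P(z) = 1 - 0.457z + 0.679z^2.
Stationarity requires all roots to lie outside the unit circle, i.e. |z| > 1 for every root.
Set 1 + (-0.457) z + (0.679) z^2 = 0, i.e. a z^2 + b z + c = 0 with a = 0.679, b = -0.457, c = 1.
Discriminant D = b^2 - 4ac = (-0.457)^2 - 4*(0.679)*1 = 0.208849 - (2.716) = -2.507151.
D < 0, so the roots are the complex-conjugate pair z = (-b +/- i sqrt(-D)) / (2a) = 0.3365 +/- 1.166i.
For a conjugate pair |z|^2 = z * conj(z) = (product of roots) = c/a = 1/(0.679) = 1.472754, so |z| = sqrt(1.472754) = 1.2136 for both roots.
Moduli of all roots: 1.2136, 1.2136.
All moduli strictly greater than 1? Yes.
Verdict: Stationary.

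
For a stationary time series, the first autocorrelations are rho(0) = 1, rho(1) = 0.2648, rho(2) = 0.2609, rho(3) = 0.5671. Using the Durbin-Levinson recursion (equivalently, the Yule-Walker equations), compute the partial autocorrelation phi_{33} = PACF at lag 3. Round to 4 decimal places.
\phi_{33} = 0.5140

The PACF at lag k is phi_{kk}, the last component of the solution
to the Yule-Walker system G_k phi = r_k where
  (G_k)_{ij} = rho(|i - j|), (r_k)_i = rho(i), i,j = 1..k.
Equivalently, Durbin-Levinson gives phi_{kk} iteratively:
  phi_{11} = rho(1)
  phi_{kk} = [rho(k) - sum_{j=1..k-1} phi_{k-1,j} rho(k-j)]
            / [1 - sum_{j=1..k-1} phi_{k-1,j} rho(j)],
  phi_{k,j} = phi_{k-1,j} - phi_{kk} phi_{k-1,k-j},  j = 1..k-1.
Step k = 1:
  phi_11 = rho(1) = 0.2648.
Step k = 2:
  phi_22 = [rho(2) - phi_11 rho(1)] / [1 - phi_11 rho(1)] = [0.2609 - (0.2648)(0.2648)] / [1 - (0.2648)(0.2648)]
         = 0.19078096 / 0.92988096 = 0.205167.
  Update: phi_21 = phi_11 - phi_22 phi_11 = 0.2648 - (0.205167)(0.2648) = 0.210472.
Step k = 3:
  phi_33 = [rho(3) - phi_21 rho(2) - phi_22 rho(1)] / [1 - phi_21 rho(1) - phi_22 rho(2)]
    numerator   = 0.5671 - (0.210472)(0.2609) - (0.205167)(0.2648) = 0.45785968
    denominator = 1 - (0.210472)(0.2648) - (0.205167)(0.2609) = 0.89073899
  phi_33 = 0.45785968 / 0.89073899 = 0.514.
Therefore phi_{33} = 0.5140.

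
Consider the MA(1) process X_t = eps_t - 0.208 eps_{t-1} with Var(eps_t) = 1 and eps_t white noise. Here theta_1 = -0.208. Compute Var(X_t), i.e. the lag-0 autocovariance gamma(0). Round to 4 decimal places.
\gamma(0) = 1.0433

For an MA(q) process X_t = eps_t + sum_i theta_i eps_{t-i} with
Var(eps_t) = sigma^2, the variance is
  gamma(0) = sigma^2 * (1 + sum_i theta_i^2).
  sum_i theta_i^2 = (-0.208)^2 = 0.043264.
  gamma(0) = 1 * (1 + 0.043264) = 1 * 1.043264 = 1.043264, which rounds to 1.0433.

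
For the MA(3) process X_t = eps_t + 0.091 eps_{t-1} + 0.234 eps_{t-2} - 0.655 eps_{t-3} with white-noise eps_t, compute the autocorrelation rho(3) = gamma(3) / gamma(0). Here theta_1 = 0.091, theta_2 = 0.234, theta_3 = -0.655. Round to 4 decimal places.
\rho(3) = -0.4390

For an MA(q) process with theta_0 = 1, the autocovariance is
  gamma(k) = sigma^2 * sum_{i=0..q-k} theta_i * theta_{i+k},
and rho(k) = gamma(k) / gamma(0). Sigma^2 cancels.
  numerator   = (1)*(-0.655) = -0.655.
  denominator = (1)^2 + (0.091)^2 + (0.234)^2 + (-0.655)^2 = 1.492062.
  rho(3) = -0.655 / 1.492062 = -0.4390.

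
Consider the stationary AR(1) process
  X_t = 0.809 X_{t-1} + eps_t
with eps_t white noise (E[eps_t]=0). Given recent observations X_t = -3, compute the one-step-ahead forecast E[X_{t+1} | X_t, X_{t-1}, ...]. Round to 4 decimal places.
E[X_{t+1} \mid \mathcal F_t] = -2.4270

For an AR(p) model X_t = c + sum_i phi_i X_{t-i} + eps_t, the
one-step-ahead conditional mean is
  E[X_{t+1} | X_t, ...] = c + sum_i phi_i X_{t+1-i}.
Substitute known values:
  E[X_{t+1} | ...] = (0.809) * (-3)
                   = -2.4270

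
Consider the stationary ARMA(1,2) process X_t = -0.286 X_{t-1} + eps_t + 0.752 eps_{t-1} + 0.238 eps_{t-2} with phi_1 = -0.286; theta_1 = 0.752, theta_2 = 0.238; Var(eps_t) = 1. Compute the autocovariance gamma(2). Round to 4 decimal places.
\gamma(2) = 0.0917

Multiply the model equation by X_{t-k} and take expectations. With theta_0 = psi_0 = 1 and psi_j the MA(infinity) weights, this gives
  gamma(k) - sum_i phi_i gamma(k-i) = c_k,
  c_k = sigma^2 * sum_{j=k..q} theta_j psi_{j-k}   (c_k = 0 for k > q),
using gamma(-m) = gamma(m).
psi-weights needed (psi_j = theta_j + sum_i phi_i psi_{j-i}):
  psi_1 = theta_1 + phi_1 = 0.752 + (-0.286) = 0.466
  psi_2 = theta_2 + phi_1 psi_1 = 0.238 + (-0.286)(0.466) = 0.104724
Right-hand sides:
  c_0 = sigma^2 (1 + theta_1 psi_1 + theta_2 psi_2) = 1 * (1 + (0.752)(0.466) + (0.238)(0.104724)) = 1 * 1.375356 = 1.375356
  c_1 = sigma^2 (theta_1 + theta_2 psi_1) = 1 * (0.752 + (0.238)(0.466)) = 0.862908
  c_2 = sigma^2 theta_2 = 1 * (0.238) = 0.238
Equations for k = 0 and k = 1 (AR order 1):
  gamma(0) = phi_1 gamma(1) + c_0
  gamma(1) = phi_1 gamma(0) + c_1
Substituting the second into the first: gamma(0) (1 - phi_1^2) = c_0 + phi_1 c_1, so
  gamma(0) = (c_0 + phi_1 c_1) / (1 - phi_1^2) = (1.375356 + (-0.286)(0.862908)) / (1 - (-0.286)^2) = 1.128565 / 0.918204 = 1.2291.
  gamma(1) = phi_1 gamma(0) + c_1 = (-0.286)(1.2291) + (0.862908) = 0.511385.
For k = 2: gamma(2) = phi_1 gamma(1) + c_2
  = (-0.286)(0.511385) + (0.238) = 0.091744.
Therefore gamma(2) = 0.0917 (to 4 decimal places).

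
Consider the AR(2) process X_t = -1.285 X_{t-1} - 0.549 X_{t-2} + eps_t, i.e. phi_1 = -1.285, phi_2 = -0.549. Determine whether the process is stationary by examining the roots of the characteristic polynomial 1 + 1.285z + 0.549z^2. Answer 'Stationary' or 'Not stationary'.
\text{Stationary}

The AR(p) characteristic polynomial is P(z) = 1 + 1.285z + 0.549z^2.
Stationarity requires all roots to lie outside the unit circle, i.e. |z| > 1 for every root.
Set 1 + (1.285) z + (0.549) z^2 = 0, i.e. a z^2 + b z + c = 0 with a = 0.549, b = 1.285, c = 1.
Discriminant D = b^2 - 4ac = (1.285)^2 - 4*(0.549)*1 = 1.651225 - (2.196) = -0.544775.
D < 0, so the roots are the complex-conjugate pair z = (-b +/- i sqrt(-D)) / (2a) = -1.1703 +/- 0.6722i.
For a conjugate pair |z|^2 = z * conj(z) = (product of roots) = c/a = 1/(0.549) = 1.821494, so |z| = sqrt(1.821494) = 1.3496 for both roots.
Moduli of all roots: 1.3496, 1.3496.
All moduli strictly greater than 1? Yes.
Verdict: Stationary.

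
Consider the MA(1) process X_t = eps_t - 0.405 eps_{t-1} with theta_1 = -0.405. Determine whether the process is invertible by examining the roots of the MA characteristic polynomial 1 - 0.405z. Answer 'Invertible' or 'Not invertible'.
\text{Invertible}

The MA(q) characteristic polynomial is P(z) = 1 - 0.405z.
Invertibility requires all roots to lie outside the unit circle, i.e. |z| > 1 for every root.
This is linear in z: 1 + (-0.405) z = 0  =>  z = -1/(-0.405) = 2.469136,  |z| = 2.469136.
Moduli of all roots: 2.4691.
All moduli strictly greater than 1? Yes.
Verdict: Invertible.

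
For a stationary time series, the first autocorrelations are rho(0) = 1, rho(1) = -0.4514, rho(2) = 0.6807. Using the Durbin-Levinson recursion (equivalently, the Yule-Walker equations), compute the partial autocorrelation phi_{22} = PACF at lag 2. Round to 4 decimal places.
\phi_{22} = 0.5990

The PACF at lag k is phi_{kk}, the last component of the solution
to the Yule-Walker system G_k phi = r_k where
  (G_k)_{ij} = rho(|i - j|), (r_k)_i = rho(i), i,j = 1..k.
Equivalently, Durbin-Levinson gives phi_{kk} iteratively:
  phi_{11} = rho(1)
  phi_{kk} = [rho(k) - sum_{j=1..k-1} phi_{k-1,j} rho(k-j)]
            / [1 - sum_{j=1..k-1} phi_{k-1,j} rho(j)],
  phi_{k,j} = phi_{k-1,j} - phi_{kk} phi_{k-1,k-j},  j = 1..k-1.
Step k = 1:
  phi_11 = rho(1) = -0.4514.
Step k = 2:
  phi_22 = [rho(2) - phi_11 rho(1)] / [1 - phi_11 rho(1)] = [0.6807 - (-0.4514)(-0.4514)] / [1 - (-0.4514)(-0.4514)]
         = 0.47693804 / 0.79623804 = 0.599.
Therefore phi_{22} = 0.5990.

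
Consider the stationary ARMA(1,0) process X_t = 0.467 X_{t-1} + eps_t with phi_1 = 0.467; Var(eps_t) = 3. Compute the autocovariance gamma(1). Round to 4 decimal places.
\gamma(1) = 1.7918

Multiply the model equation by X_{t-k} and take expectations. With theta_0 = psi_0 = 1 and psi_j the MA(infinity) weights, this gives
  gamma(k) - sum_i phi_i gamma(k-i) = c_k,
  c_k = sigma^2 * sum_{j=k..q} theta_j psi_{j-k}   (c_k = 0 for k > q),
using gamma(-m) = gamma(m).
Pure AR (q = 0): c_0 = sigma^2 = 3, c_k = 0 for k >= 1.
Equations for k = 0 and k = 1 (AR order 1):
  gamma(0) = phi_1 gamma(1) + c_0
  gamma(1) = phi_1 gamma(0) + c_1
Substituting the second into the first: gamma(0) (1 - phi_1^2) = c_0 + phi_1 c_1, so
  gamma(0) = c_0 / (1 - phi_1^2) = 3 / (1 - (0.467)^2) = 3 / 0.781911 = 3.836754.
  gamma(1) = phi_1 gamma(0) = (0.467)(3.836754) = 1.791764.
Therefore gamma(1) = 1.7918 (to 4 decimal places).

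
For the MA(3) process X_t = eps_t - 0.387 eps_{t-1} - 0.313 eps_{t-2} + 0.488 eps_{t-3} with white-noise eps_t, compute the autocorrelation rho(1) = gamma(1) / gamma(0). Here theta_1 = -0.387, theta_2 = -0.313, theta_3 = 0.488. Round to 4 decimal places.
\rho(1) = -0.2817

For an MA(q) process with theta_0 = 1, the autocovariance is
  gamma(k) = sigma^2 * sum_{i=0..q-k} theta_i * theta_{i+k},
and rho(k) = gamma(k) / gamma(0). Sigma^2 cancels.
  numerator   = (1)*(-0.387) + (-0.387)*(-0.313) + (-0.313)*(0.488) = -0.418613.
  denominator = (1)^2 + (-0.387)^2 + (-0.313)^2 + (0.488)^2 = 1.485882.
  rho(1) = -0.418613 / 1.485882 = -0.2817.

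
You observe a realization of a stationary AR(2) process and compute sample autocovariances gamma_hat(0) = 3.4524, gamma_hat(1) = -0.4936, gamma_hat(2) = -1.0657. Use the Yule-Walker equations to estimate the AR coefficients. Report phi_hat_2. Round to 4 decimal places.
\hat\phi_{2} = -0.3360

The Yule-Walker equations for an AR(p) process read, in matrix form,
  Gamma_p phi = r_p,   with   (Gamma_p)_{ij} = gamma(|i - j|),
                       (r_p)_i = gamma(i),   i,j = 1..p.
Substitute the sample gammas (Toeplitz matrix and right-hand side of size 2):
  Gamma_p = [[3.4524, -0.4936], [-0.4936, 3.4524]]
  r_p     = [-0.4936, -1.0657]
Written out:
  3.4524 phi_1 - 0.4936 phi_2 = -0.4936
  -0.4936 phi_1 + 3.4524 phi_2 = -1.0657
Solve by Cramer's rule:
  det = gamma(0)^2 - gamma(1)^2 = (3.4524)^2 - (-0.4936)^2 = 11.91906576 - 0.24364096 = 11.6754248
  phi_hat_1 = [gamma(1) gamma(0) - gamma(1) gamma(2)] / det = [(-0.4936)(3.4524) - (-0.4936)(-1.0657)] / 11.6754248 = -2.23013416 / 11.6754248 = -0.191
  phi_hat_2 = [gamma(0) gamma(2) - gamma(1)^2] / det = [(3.4524)(-1.0657) - (-0.4936)^2] / 11.6754248 = -3.92286364 / 11.6754248 = -0.336
So phi_hat = [-0.1910, -0.3360].
Therefore phi_hat_2 = -0.3360.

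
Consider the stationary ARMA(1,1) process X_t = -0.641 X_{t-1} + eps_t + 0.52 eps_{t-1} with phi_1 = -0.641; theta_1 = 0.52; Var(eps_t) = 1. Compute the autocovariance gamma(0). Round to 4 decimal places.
\gamma(0) = 1.0249

Multiply the model equation by X_{t-k} and take expectations. With theta_0 = psi_0 = 1 and psi_j the MA(infinity) weights, this gives
  gamma(k) - sum_i phi_i gamma(k-i) = c_k,
  c_k = sigma^2 * sum_{j=k..q} theta_j psi_{j-k}   (c_k = 0 for k > q),
using gamma(-m) = gamma(m).
psi-weights needed (psi_j = theta_j + sum_i phi_i psi_{j-i}):
  psi_1 = theta_1 + phi_1 = 0.52 + (-0.641) = -0.121
Right-hand sides:
  c_0 = sigma^2 (1 + theta_1 psi_1) = 1 * (1 + (0.52)(-0.121)) = 1 * 0.93708 = 0.93708
  c_1 = sigma^2 theta_1 = 1 * (0.52) = 0.52
  c_2 = 0
Equations for k = 0 and k = 1 (AR order 1):
  gamma(0) = phi_1 gamma(1) + c_0
  gamma(1) = phi_1 gamma(0) + c_1
Substituting the second into the first: gamma(0) (1 - phi_1^2) = c_0 + phi_1 c_1, so
  gamma(0) = (c_0 + phi_1 c_1) / (1 - phi_1^2) = (0.93708 + (-0.641)(0.52)) / (1 - (-0.641)^2) = 0.60376 / 0.589119 = 1.024852.
Therefore gamma(0) = 1.0249 (to 4 decimal places).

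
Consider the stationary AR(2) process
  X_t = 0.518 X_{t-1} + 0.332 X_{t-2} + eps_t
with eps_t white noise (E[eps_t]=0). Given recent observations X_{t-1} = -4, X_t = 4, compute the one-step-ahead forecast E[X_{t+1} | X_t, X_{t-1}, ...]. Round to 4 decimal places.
E[X_{t+1} \mid \mathcal F_t] = 0.7440

For an AR(p) model X_t = c + sum_i phi_i X_{t-i} + eps_t, the
one-step-ahead conditional mean is
  E[X_{t+1} | X_t, ...] = c + sum_i phi_i X_{t+1-i}.
Substitute known values:
  E[X_{t+1} | ...] = (0.518) * (4) + (0.332) * (-4)
                   = 0.7440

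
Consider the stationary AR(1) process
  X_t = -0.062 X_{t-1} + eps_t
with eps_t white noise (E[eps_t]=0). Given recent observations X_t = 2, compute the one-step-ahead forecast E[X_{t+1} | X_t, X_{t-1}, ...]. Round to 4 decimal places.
E[X_{t+1} \mid \mathcal F_t] = -0.1240

For an AR(p) model X_t = c + sum_i phi_i X_{t-i} + eps_t, the
one-step-ahead conditional mean is
  E[X_{t+1} | X_t, ...] = c + sum_i phi_i X_{t+1-i}.
Substitute known values:
  E[X_{t+1} | ...] = (-0.062) * (2)
                   = -0.1240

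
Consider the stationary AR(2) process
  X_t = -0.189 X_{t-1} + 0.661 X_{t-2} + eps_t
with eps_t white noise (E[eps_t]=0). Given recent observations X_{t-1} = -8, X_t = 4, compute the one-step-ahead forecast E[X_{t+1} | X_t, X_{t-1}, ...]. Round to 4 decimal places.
E[X_{t+1} \mid \mathcal F_t] = -6.0440

For an AR(p) model X_t = c + sum_i phi_i X_{t-i} + eps_t, the
one-step-ahead conditional mean is
  E[X_{t+1} | X_t, ...] = c + sum_i phi_i X_{t+1-i}.
Substitute known values:
  E[X_{t+1} | ...] = (-0.189) * (4) + (0.661) * (-8)
                   = -6.0440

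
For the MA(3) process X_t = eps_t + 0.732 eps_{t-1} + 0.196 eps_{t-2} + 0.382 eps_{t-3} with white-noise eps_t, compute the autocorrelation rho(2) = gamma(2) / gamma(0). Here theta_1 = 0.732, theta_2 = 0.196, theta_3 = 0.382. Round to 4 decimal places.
\rho(2) = 0.2765

For an MA(q) process with theta_0 = 1, the autocovariance is
  gamma(k) = sigma^2 * sum_{i=0..q-k} theta_i * theta_{i+k},
and rho(k) = gamma(k) / gamma(0). Sigma^2 cancels.
  numerator   = (1)*(0.196) + (0.732)*(0.382) = 0.475624.
  denominator = (1)^2 + (0.732)^2 + (0.196)^2 + (0.382)^2 = 1.720164.
  rho(2) = 0.475624 / 1.720164 = 0.2765.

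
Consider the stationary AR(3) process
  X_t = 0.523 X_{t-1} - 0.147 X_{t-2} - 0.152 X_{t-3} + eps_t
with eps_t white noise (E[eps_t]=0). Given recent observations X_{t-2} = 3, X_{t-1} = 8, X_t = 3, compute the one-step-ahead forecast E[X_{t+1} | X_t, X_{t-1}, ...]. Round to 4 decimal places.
E[X_{t+1} \mid \mathcal F_t] = -0.0630

For an AR(p) model X_t = c + sum_i phi_i X_{t-i} + eps_t, the
one-step-ahead conditional mean is
  E[X_{t+1} | X_t, ...] = c + sum_i phi_i X_{t+1-i}.
Substitute known values:
  E[X_{t+1} | ...] = (0.523) * (3) + (-0.147) * (8) + (-0.152) * (3)
                   = -0.0630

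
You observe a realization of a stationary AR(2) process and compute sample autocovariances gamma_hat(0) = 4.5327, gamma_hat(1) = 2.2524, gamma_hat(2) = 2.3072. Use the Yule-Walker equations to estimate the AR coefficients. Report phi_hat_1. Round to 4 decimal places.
\hat\phi_{1} = 0.3240

The Yule-Walker equations for an AR(p) process read, in matrix form,
  Gamma_p phi = r_p,   with   (Gamma_p)_{ij} = gamma(|i - j|),
                       (r_p)_i = gamma(i),   i,j = 1..p.
Substitute the sample gammas (Toeplitz matrix and right-hand side of size 2):
  Gamma_p = [[4.5327, 2.2524], [2.2524, 4.5327]]
  r_p     = [2.2524, 2.3072]
Written out:
  4.5327 phi_1 + 2.2524 phi_2 = 2.2524
  2.2524 phi_1 + 4.5327 phi_2 = 2.3072
Solve by Cramer's rule:
  det = gamma(0)^2 - gamma(1)^2 = (4.5327)^2 - (2.2524)^2 = 20.54536929 - 5.07330576 = 15.47206353
  phi_hat_1 = [gamma(1) gamma(0) - gamma(1) gamma(2)] / det = [(2.2524)(4.5327) - (2.2524)(2.3072)] / 15.47206353 = 5.0127162 / 15.47206353 = 0.324
  phi_hat_2 = [gamma(0) gamma(2) - gamma(1)^2] / det = [(4.5327)(2.3072) - (2.2524)^2] / 15.47206353 = 5.38453968 / 15.47206353 = 0.348
So phi_hat = [0.3240, 0.3480].
Therefore phi_hat_1 = 0.3240.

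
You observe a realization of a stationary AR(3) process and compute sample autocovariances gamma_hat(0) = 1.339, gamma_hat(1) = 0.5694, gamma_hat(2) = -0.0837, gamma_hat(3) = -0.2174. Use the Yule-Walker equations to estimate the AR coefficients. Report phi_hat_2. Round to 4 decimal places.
\hat\phi_{2} = -0.2959

The Yule-Walker equations for an AR(p) process read, in matrix form,
  Gamma_p phi = r_p,   with   (Gamma_p)_{ij} = gamma(|i - j|),
                       (r_p)_i = gamma(i),   i,j = 1..p.
Substitute the sample gammas (Toeplitz matrix and right-hand side of size 3):
  Gamma_p = [[1.339, 0.5694, -0.0837], [0.5694, 1.339, 0.5694], [-0.0837, 0.5694, 1.339]]
  r_p     = [0.5694, -0.0837, -0.2174]
Written out (R1..R3):
  (R1) 1.339 phi_1 + 0.5694 phi_2 - 0.0837 phi_3 = 0.5694
  (R2) 0.5694 phi_1 + 1.339 phi_2 + 0.5694 phi_3 = -0.0837
  (R3) -0.0837 phi_1 + 0.5694 phi_2 + 1.339 phi_3 = -0.2174
Gaussian elimination:
  R2 <- R2 - (0.5694/1.339) R1 = R2 - (0.425243) R1:  1.096867 phi_2 + 0.604993 phi_3 = -0.325833
  R3 <- R3 - (-0.0837/1.339) R1 = R3 - (-0.062509) R1:  0.604993 phi_2 + 1.333768 phi_3 = -0.181807
  R3 <- R3 - (0.604993/1.096867) R2 = R3 - (0.551565) R2:  1.000075 phi_3 = -0.002089
Back-substitution:
  phi_hat_3 = -0.002089 / 1.000075 = -0.002089
  phi_hat_2 = (-0.325833 - (0.604993)(-0.002089)) / 1.096867 = -0.295906
  phi_hat_1 = (0.5694 - (0.5694)(-0.295906) - (-0.0837)(-0.002089)) / 1.339 = 0.550944
So phi_hat = [0.5509, -0.2959, -0.0021].
Therefore phi_hat_2 = -0.2959.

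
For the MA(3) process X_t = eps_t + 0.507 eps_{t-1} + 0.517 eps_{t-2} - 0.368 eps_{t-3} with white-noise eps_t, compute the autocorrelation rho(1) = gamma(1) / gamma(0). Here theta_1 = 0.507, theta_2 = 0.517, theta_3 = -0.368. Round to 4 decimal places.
\rho(1) = 0.3488

For an MA(q) process with theta_0 = 1, the autocovariance is
  gamma(k) = sigma^2 * sum_{i=0..q-k} theta_i * theta_{i+k},
and rho(k) = gamma(k) / gamma(0). Sigma^2 cancels.
  numerator   = (1)*(0.507) + (0.507)*(0.517) + (0.517)*(-0.368) = 0.578863.
  denominator = (1)^2 + (0.507)^2 + (0.517)^2 + (-0.368)^2 = 1.659762.
  rho(1) = 0.578863 / 1.659762 = 0.3488.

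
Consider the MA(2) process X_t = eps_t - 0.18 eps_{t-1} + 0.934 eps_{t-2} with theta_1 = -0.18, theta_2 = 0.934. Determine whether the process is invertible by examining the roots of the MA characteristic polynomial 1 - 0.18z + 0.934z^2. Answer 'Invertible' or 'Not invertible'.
\text{Invertible}

The MA(q) characteristic polynomial is P(z) = 1 - 0.18z + 0.934z^2.
Invertibility requires all roots to lie outside the unit circle, i.e. |z| > 1 for every root.
Set 1 + (-0.18) z + (0.934) z^2 = 0, i.e. a z^2 + b z + c = 0 with a = 0.934, b = -0.18, c = 1.
Discriminant D = b^2 - 4ac = (-0.18)^2 - 4*(0.934)*1 = 0.0324 - (3.736) = -3.7036.
D < 0, so the roots are the complex-conjugate pair z = (-b +/- i sqrt(-D)) / (2a) = 0.0964 +/- 1.0302i.
For a conjugate pair |z|^2 = z * conj(z) = (product of roots) = c/a = 1/(0.934) = 1.070664, so |z| = sqrt(1.070664) = 1.0347 for both roots.
Moduli of all roots: 1.0347, 1.0347.
All moduli strictly greater than 1? Yes.
Verdict: Invertible.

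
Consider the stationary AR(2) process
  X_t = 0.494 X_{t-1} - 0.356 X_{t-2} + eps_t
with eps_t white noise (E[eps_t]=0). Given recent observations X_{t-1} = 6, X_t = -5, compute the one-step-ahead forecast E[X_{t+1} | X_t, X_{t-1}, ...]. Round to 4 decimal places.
E[X_{t+1} \mid \mathcal F_t] = -4.6060

For an AR(p) model X_t = c + sum_i phi_i X_{t-i} + eps_t, the
one-step-ahead conditional mean is
  E[X_{t+1} | X_t, ...] = c + sum_i phi_i X_{t+1-i}.
Substitute known values:
  E[X_{t+1} | ...] = (0.494) * (-5) + (-0.356) * (6)
                   = -4.6060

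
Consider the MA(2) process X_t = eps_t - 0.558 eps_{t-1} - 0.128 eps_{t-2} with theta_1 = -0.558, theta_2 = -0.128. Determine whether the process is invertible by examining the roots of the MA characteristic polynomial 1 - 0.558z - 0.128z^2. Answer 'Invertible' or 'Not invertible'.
\text{Invertible}

The MA(q) characteristic polynomial is P(z) = 1 - 0.558z - 0.128z^2.
Invertibility requires all roots to lie outside the unit circle, i.e. |z| > 1 for every root.
Set 1 + (-0.558) z + (-0.128) z^2 = 0, i.e. a z^2 + b z + c = 0 with a = -0.128, b = -0.558, c = 1.
Discriminant D = b^2 - 4ac = (-0.558)^2 - 4*(-0.128)*1 = 0.311364 - (-0.512) = 0.823364.
D >= 0, so the roots are real: z = (-b +/- sqrt(D)) / (2a) = (0.558 +/- 0.907394) / (-0.256).
  z_1 = (0.558 + 0.907394) / (-0.256) = -5.7242,   |z_1| = 5.7242.
  z_2 = (0.558 - 0.907394) / (-0.256) = 1.3648,   |z_2| = 1.3648.
Moduli of all roots: 5.7242, 1.3648.
All moduli strictly greater than 1? Yes.
Verdict: Invertible.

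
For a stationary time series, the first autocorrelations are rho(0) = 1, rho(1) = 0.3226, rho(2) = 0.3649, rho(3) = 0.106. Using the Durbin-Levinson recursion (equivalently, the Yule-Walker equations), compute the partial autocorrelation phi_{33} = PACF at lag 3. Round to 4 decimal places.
\phi_{33} = -0.0870

The PACF at lag k is phi_{kk}, the last component of the solution
to the Yule-Walker system G_k phi = r_k where
  (G_k)_{ij} = rho(|i - j|), (r_k)_i = rho(i), i,j = 1..k.
Equivalently, Durbin-Levinson gives phi_{kk} iteratively:
  phi_{11} = rho(1)
  phi_{kk} = [rho(k) - sum_{j=1..k-1} phi_{k-1,j} rho(k-j)]
            / [1 - sum_{j=1..k-1} phi_{k-1,j} rho(j)],
  phi_{k,j} = phi_{k-1,j} - phi_{kk} phi_{k-1,k-j},  j = 1..k-1.
Step k = 1:
  phi_11 = rho(1) = 0.3226.
Step k = 2:
  phi_22 = [rho(2) - phi_11 rho(1)] / [1 - phi_11 rho(1)] = [0.3649 - (0.3226)(0.3226)] / [1 - (0.3226)(0.3226)]
         = 0.26082924 / 0.89592924 = 0.291127.
  Update: phi_21 = phi_11 - phi_22 phi_11 = 0.3226 - (0.291127)(0.3226) = 0.228682.
Step k = 3:
  phi_33 = [rho(3) - phi_21 rho(2) - phi_22 rho(1)] / [1 - phi_21 rho(1) - phi_22 rho(2)]
    numerator   = 0.106 - (0.228682)(0.3649) - (0.291127)(0.3226) = -0.0713638
    denominator = 1 - (0.228682)(0.3226) - (0.291127)(0.3649) = 0.81999479
  phi_33 = -0.0713638 / 0.81999479 = -0.087.
Therefore phi_{33} = -0.0870.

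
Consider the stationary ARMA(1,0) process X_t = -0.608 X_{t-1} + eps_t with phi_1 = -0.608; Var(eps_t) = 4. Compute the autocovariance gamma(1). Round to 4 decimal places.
\gamma(1) = -3.8583

Multiply the model equation by X_{t-k} and take expectations. With theta_0 = psi_0 = 1 and psi_j the MA(infinity) weights, this gives
  gamma(k) - sum_i phi_i gamma(k-i) = c_k,
  c_k = sigma^2 * sum_{j=k..q} theta_j psi_{j-k}   (c_k = 0 for k > q),
using gamma(-m) = gamma(m).
Pure AR (q = 0): c_0 = sigma^2 = 4, c_k = 0 for k >= 1.
Equations for k = 0 and k = 1 (AR order 1):
  gamma(0) = phi_1 gamma(1) + c_0
  gamma(1) = phi_1 gamma(0) + c_1
Substituting the second into the first: gamma(0) (1 - phi_1^2) = c_0 + phi_1 c_1, so
  gamma(0) = c_0 / (1 - phi_1^2) = 4 / (1 - (-0.608)^2) = 4 / 0.630336 = 6.345822.
  gamma(1) = phi_1 gamma(0) = (-0.608)(6.345822) = -3.85826.
Therefore gamma(1) = -3.8583 (to 4 decimal places).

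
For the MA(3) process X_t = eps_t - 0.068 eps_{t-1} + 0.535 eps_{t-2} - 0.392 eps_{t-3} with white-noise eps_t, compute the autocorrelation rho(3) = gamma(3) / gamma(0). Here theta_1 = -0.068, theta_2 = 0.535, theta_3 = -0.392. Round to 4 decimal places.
\rho(3) = -0.2714

For an MA(q) process with theta_0 = 1, the autocovariance is
  gamma(k) = sigma^2 * sum_{i=0..q-k} theta_i * theta_{i+k},
and rho(k) = gamma(k) / gamma(0). Sigma^2 cancels.
  numerator   = (1)*(-0.392) = -0.392.
  denominator = (1)^2 + (-0.068)^2 + (0.535)^2 + (-0.392)^2 = 1.444513.
  rho(3) = -0.392 / 1.444513 = -0.2714.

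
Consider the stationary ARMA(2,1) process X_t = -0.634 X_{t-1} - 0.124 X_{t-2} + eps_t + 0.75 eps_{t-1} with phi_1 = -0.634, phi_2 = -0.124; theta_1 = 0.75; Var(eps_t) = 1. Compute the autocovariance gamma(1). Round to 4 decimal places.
\gamma(1) = 0.0653

Multiply the model equation by X_{t-k} and take expectations. With theta_0 = psi_0 = 1 and psi_j the MA(infinity) weights, this gives
  gamma(k) - sum_i phi_i gamma(k-i) = c_k,
  c_k = sigma^2 * sum_{j=k..q} theta_j psi_{j-k}   (c_k = 0 for k > q),
using gamma(-m) = gamma(m).
psi-weights needed (psi_j = theta_j + sum_i phi_i psi_{j-i}):
  psi_1 = theta_1 + phi_1 = 0.75 + (-0.634) = 0.116
Right-hand sides:
  c_0 = sigma^2 (1 + theta_1 psi_1) = 1 * (1 + (0.75)(0.116)) = 1 * 1.087 = 1.087
  c_1 = sigma^2 theta_1 = 1 * (0.75) = 0.75
  c_2 = 0
Equations for k = 0, 1, 2 (AR order 2, c_2 = 0):
  (E0) gamma(0) = phi_1 gamma(1) + phi_2 gamma(2) + c_0
  (E1) gamma(1) = phi_1 gamma(0) + phi_2 gamma(1) + c_1
  (E2) gamma(2) = phi_1 gamma(1) + phi_2 gamma(0)
From (E1): gamma(1) = A gamma(0) + B with
  A = phi_1 / (1 - phi_2) = -0.634 / 1.124 = -0.564057,   B = c_1 / (1 - phi_2) = 0.75 / 1.124 = 0.66726.
Insert (E2) into (E0): gamma(0) (1 - phi_2^2) = phi_1 (1 + phi_2) gamma(1) + c_0.
  phi_1 (1 + phi_2) = (-0.634)(0.876) = -0.555384,   1 - phi_2^2 = 0.984624.
Replace gamma(1) by A gamma(0) + B and collect gamma(0):
  gamma(0) [0.984624 - (-0.555384)(-0.564057)] = (-0.555384)(0.66726) + 1.087
  gamma(0) * 0.671356 = 0.716415
  gamma(0) = 0.716415 / 0.671356 = 1.067116.
  gamma(1) = A gamma(0) + B = (-0.564057)(1.067116) + (0.66726) = 0.065346.
Therefore gamma(1) = 0.0653 (to 4 decimal places).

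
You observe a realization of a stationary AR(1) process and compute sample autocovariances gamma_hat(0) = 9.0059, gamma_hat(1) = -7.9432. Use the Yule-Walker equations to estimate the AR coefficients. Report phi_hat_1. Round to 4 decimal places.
\hat\phi_{1} = -0.8820

The Yule-Walker equations for an AR(p) process read, in matrix form,
  Gamma_p phi = r_p,   with   (Gamma_p)_{ij} = gamma(|i - j|),
                       (r_p)_i = gamma(i),   i,j = 1..p.
Substitute the sample gammas (Toeplitz matrix and right-hand side of size 1):
  Gamma_p = [[9.0059]]
  r_p     = [-7.9432]
With p = 1 this is the single equation gamma(0) phi_1 = gamma(1):
  phi_hat_1 = gamma(1) / gamma(0) = -7.9432 / 9.0059 = -0.8820.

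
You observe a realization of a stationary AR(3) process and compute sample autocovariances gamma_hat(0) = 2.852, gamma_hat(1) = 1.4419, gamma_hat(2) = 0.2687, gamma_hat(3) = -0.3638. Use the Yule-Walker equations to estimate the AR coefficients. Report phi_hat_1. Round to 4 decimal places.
\hat\phi_{1} = 0.5920

The Yule-Walker equations for an AR(p) process read, in matrix form,
  Gamma_p phi = r_p,   with   (Gamma_p)_{ij} = gamma(|i - j|),
                       (r_p)_i = gamma(i),   i,j = 1..p.
Substitute the sample gammas (Toeplitz matrix and right-hand side of size 3):
  Gamma_p = [[2.852, 1.4419, 0.2687], [1.4419, 2.852, 1.4419], [0.2687, 1.4419, 2.852]]
  r_p     = [1.4419, 0.2687, -0.3638]
Written out (R1..R3):
  (R1) 2.852 phi_1 + 1.4419 phi_2 + 0.2687 phi_3 = 1.4419
  (R2) 1.4419 phi_1 + 2.852 phi_2 + 1.4419 phi_3 = 0.2687
  (R3) 0.2687 phi_1 + 1.4419 phi_2 + 2.852 phi_3 = -0.3638
Gaussian elimination:
  R2 <- R2 - (1.4419/2.852) R1 = R2 - (0.505575) R1:  2.123011 phi_2 + 1.306052 phi_3 = -0.460289
  R3 <- R3 - (0.2687/2.852) R1 = R3 - (0.094215) R1:  1.306052 phi_2 + 2.826685 phi_3 = -0.499648
  R3 <- R3 - (1.306052/2.123011) R2 = R3 - (0.615188) R2:  2.023216 phi_3 = -0.216484
Back-substitution:
  phi_hat_3 = -0.216484 / 2.023216 = -0.107
  phi_hat_2 = (-0.460289 - (1.306052)(-0.107)) / 2.123011 = -0.150984
  phi_hat_1 = (1.4419 - (1.4419)(-0.150984) - (0.2687)(-0.107)) / 2.852 = 0.59199
So phi_hat = [0.5920, -0.1510, -0.1070].
Therefore phi_hat_1 = 0.5920.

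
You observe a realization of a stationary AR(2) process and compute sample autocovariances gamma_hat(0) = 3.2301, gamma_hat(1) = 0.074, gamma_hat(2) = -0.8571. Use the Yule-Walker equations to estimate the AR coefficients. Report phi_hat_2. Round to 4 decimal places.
\hat\phi_{2} = -0.2660

The Yule-Walker equations for an AR(p) process read, in matrix form,
  Gamma_p phi = r_p,   with   (Gamma_p)_{ij} = gamma(|i - j|),
                       (r_p)_i = gamma(i),   i,j = 1..p.
Substitute the sample gammas (Toeplitz matrix and right-hand side of size 2):
  Gamma_p = [[3.2301, 0.074], [0.074, 3.2301]]
  r_p     = [0.074, -0.8571]
Written out:
  3.2301 phi_1 + 0.074 phi_2 = 0.074
  0.074 phi_1 + 3.2301 phi_2 = -0.8571
Solve by Cramer's rule:
  det = gamma(0)^2 - gamma(1)^2 = (3.2301)^2 - (0.074)^2 = 10.43354601 - 0.005476 = 10.42807001
  phi_hat_1 = [gamma(1) gamma(0) - gamma(1) gamma(2)] / det = [(0.074)(3.2301) - (0.074)(-0.8571)] / 10.42807001 = 0.3024528 / 10.42807001 = 0.029
  phi_hat_2 = [gamma(0) gamma(2) - gamma(1)^2] / det = [(3.2301)(-0.8571) - (0.074)^2] / 10.42807001 = -2.77399471 / 10.42807001 = -0.266
So phi_hat = [0.0290, -0.2660].
Therefore phi_hat_2 = -0.2660.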